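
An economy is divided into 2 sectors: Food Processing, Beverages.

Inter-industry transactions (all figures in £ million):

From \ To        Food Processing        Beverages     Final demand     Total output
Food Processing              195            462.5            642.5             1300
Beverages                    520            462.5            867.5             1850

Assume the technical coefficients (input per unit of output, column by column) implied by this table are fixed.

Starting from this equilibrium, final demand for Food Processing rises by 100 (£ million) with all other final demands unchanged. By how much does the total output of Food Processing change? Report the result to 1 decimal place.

Technical coefficients a_ij = z_ij / X_j:
  a_FF = 195/1300 = 0.15, a_BF = 520/1300 = 0.40
  a_FB = 462.5/1850 = 0.25, a_BB = 462.5/1850 = 0.25
I − A =
  [   0.85    -0.25]
  [  -0.40     0.75]
det(I−A) = (0.85)(0.75) − (-0.25)(-0.40) = 0.5375
adj(I−A) = [[0.75, 0.25], [0.40, 0.85]]
(I − A)⁻¹ = adj(I−A) / det(I−A) ≈
  [   1.3953     0.4651]
  [   0.7442     1.5814]
Δx = (I − A)⁻¹ Δd with Δd having +100 in the Food Processing component and 0 elsewhere.
So Δx_F = L_FF · (+100), where L_FF = adj(I−A)_FF / det(I−A) = 0.75 / 0.5375.
Δx_F = 0.75 × (+100) / 0.5375 = 75.00 / 0.5375 ≈ 139.5.

Δx_F = 139.5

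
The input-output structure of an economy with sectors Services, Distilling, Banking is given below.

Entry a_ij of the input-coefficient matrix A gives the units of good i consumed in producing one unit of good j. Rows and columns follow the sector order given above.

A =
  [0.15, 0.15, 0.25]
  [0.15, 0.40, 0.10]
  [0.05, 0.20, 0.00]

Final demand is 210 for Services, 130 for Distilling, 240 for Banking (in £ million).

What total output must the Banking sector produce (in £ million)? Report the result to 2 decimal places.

x_3 = 335.73

I − A =
  [   0.85    -0.15    -0.25]
  [  -0.15     0.60    -0.10]
  [  -0.05    -0.20     1.00]
Cofactors of I−A, C_ij = (−1)^(i+j)·(minor ij) (rows/columns in the sector order above):
  C_11 = (0.60)(1.00) − (-0.10)(-0.20) = 0.5800
  C_12 = −[(-0.15)(1.00) − (-0.10)(-0.05)] = 0.1550
  C_13 = (-0.15)(-0.20) − (0.60)(-0.05) = 0.0600
  C_21 = −[(-0.15)(1.00) − (-0.25)(-0.20)] = 0.2000
  C_22 = (0.85)(1.00) − (-0.25)(-0.05) = 0.8375
  C_23 = −[(0.85)(-0.20) − (-0.15)(-0.05)] = 0.1775
  C_31 = (-0.15)(-0.10) − (-0.25)(0.60) = 0.1650
  C_32 = −[(0.85)(-0.10) − (-0.25)(-0.15)] = 0.1225
  C_33 = (0.85)(0.60) − (-0.15)(-0.15) = 0.4875
det(I−A) = Σ_j (I−A)_1j·C_1j = (0.85)(0.5800) + (-0.15)(0.1550) + (-0.25)(0.0600) = 0.45475
adj(I−A) = Cᵀ =
  [ 0.5800   0.2000   0.1650]
  [ 0.1550   0.8375   0.1225]
  [ 0.0600   0.1775   0.4875]
(I − A)⁻¹ = adj(I−A) / det(I−A) ≈
  [   1.2754     0.4398     0.3628]
  [   0.3408     1.8417     0.2694]
  [   0.1319     0.3903     1.0720]
x = (I − A)⁻¹ d = adj(I−A)·d / det(I−A), with det(I−A) = 0.45475:
  x_1 = (0.5800·210 + 0.2000·130 + 0.1650·240) / 0.45475 = 187.40 / 0.45475 ≈ 412.09
  x_2 = (0.1550·210 + 0.8375·130 + 0.1225·240) / 0.45475 = 170.825 / 0.45475 ≈ 375.65
  x_3 = (0.0600·210 + 0.1775·130 + 0.4875·240) / 0.45475 = 152.675 / 0.45475 ≈ 335.73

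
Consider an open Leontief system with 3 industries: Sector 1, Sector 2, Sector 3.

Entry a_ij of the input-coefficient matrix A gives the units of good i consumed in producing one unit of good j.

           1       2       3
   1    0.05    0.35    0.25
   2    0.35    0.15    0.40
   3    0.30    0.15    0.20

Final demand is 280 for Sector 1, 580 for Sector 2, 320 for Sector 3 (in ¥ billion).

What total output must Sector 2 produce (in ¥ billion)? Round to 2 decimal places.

x_2 = 1770.64

I − A =
  [   0.95    -0.35    -0.25]
  [  -0.35     0.85    -0.40]
  [  -0.30    -0.15     0.80]
Cofactors of I−A, C_ij = (−1)^(i+j)·(minor ij) (rows/columns in the sector order above):
  C_11 = (0.85)(0.80) − (-0.40)(-0.15) = 0.6200
  C_12 = −[(-0.35)(0.80) − (-0.40)(-0.30)] = 0.4000
  C_13 = (-0.35)(-0.15) − (0.85)(-0.30) = 0.3075
  C_21 = −[(-0.35)(0.80) − (-0.25)(-0.15)] = 0.3175
  C_22 = (0.95)(0.80) − (-0.25)(-0.30) = 0.6850
  C_23 = −[(0.95)(-0.15) − (-0.35)(-0.30)] = 0.2475
  C_31 = (-0.35)(-0.40) − (-0.25)(0.85) = 0.3525
  C_32 = −[(0.95)(-0.40) − (-0.25)(-0.35)] = 0.4675
  C_33 = (0.95)(0.85) − (-0.35)(-0.35) = 0.6850
det(I−A) = Σ_j (I−A)_1j·C_1j = (0.95)(0.6200) + (-0.35)(0.4000) + (-0.25)(0.3075) = 0.372125
adj(I−A) = Cᵀ =
  [ 0.6200   0.3175   0.3525]
  [ 0.4000   0.6850   0.4675]
  [ 0.3075   0.2475   0.6850]
(I − A)⁻¹ = adj(I−A) / det(I−A) ≈
  [   1.6661     0.8532     0.9473]
  [   1.0749     1.8408     1.2563]
  [   0.8263     0.6651     1.8408]
x = (I − A)⁻¹ d = adj(I−A)·d / det(I−A), with det(I−A) = 0.372125:
  x_1 = (0.6200·280 + 0.3175·580 + 0.3525·320) / 0.372125 = 470.55 / 0.372125 ≈ 1264.49
  x_2 = (0.4000·280 + 0.6850·580 + 0.4675·320) / 0.372125 = 658.90 / 0.372125 ≈ 1770.64
  x_3 = (0.3075·280 + 0.2475·580 + 0.6850·320) / 0.372125 = 448.85 / 0.372125 ≈ 1206.18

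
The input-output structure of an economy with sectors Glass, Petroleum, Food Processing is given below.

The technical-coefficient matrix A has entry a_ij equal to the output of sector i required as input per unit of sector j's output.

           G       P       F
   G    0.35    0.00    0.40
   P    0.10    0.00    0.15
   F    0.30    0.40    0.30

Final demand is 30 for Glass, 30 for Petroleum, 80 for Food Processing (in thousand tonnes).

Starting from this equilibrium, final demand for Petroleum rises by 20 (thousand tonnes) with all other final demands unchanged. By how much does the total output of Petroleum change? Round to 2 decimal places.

I − A =
  [   0.65     0.00    -0.40]
  [  -0.10     1.00    -0.15]
  [  -0.30    -0.40     0.70]
Cofactors of I−A, C_ij = (−1)^(i+j)·(minor ij) (rows/columns in the sector order above):
  C_11 = (1.00)(0.70) − (-0.15)(-0.40) = 0.6400
  C_12 = −[(-0.10)(0.70) − (-0.15)(-0.30)] = 0.1150
  C_13 = (-0.10)(-0.40) − (1.00)(-0.30) = 0.3400
  C_21 = −[(0.00)(0.70) − (-0.40)(-0.40)] = 0.1600
  C_22 = (0.65)(0.70) − (-0.40)(-0.30) = 0.3350
  C_23 = −[(0.65)(-0.40) − (0.00)(-0.30)] = 0.2600
  C_31 = (0.00)(-0.15) − (-0.40)(1.00) = 0.4000
  C_32 = −[(0.65)(-0.15) − (-0.40)(-0.10)] = 0.1375
  C_33 = (0.65)(1.00) − (0.00)(-0.10) = 0.6500
det(I−A) = Σ_j (I−A)_1j·C_1j = (0.65)(0.6400) + (0.00)(0.1150) + (-0.40)(0.3400) = 0.2800
adj(I−A) = Cᵀ =
  [ 0.6400   0.1600   0.4000]
  [ 0.1150   0.3350   0.1375]
  [ 0.3400   0.2600   0.6500]
(I − A)⁻¹ = adj(I−A) / det(I−A) ≈
  [   2.2857     0.5714     1.4286]
  [   0.4107     1.1964     0.4911]
  [   1.2143     0.9286     2.3214]
Δx = (I − A)⁻¹ Δd with Δd having +20 in the Petroleum component and 0 elsewhere.
So Δx_P = L_PP · (+20), where L_PP = adj(I−A)_PP / det(I−A) = 0.3350 / 0.2800.
Δx_P = 0.3350 × (+20) / 0.2800 = 6.70 / 0.2800 ≈ 23.93.

Δx_P = 23.93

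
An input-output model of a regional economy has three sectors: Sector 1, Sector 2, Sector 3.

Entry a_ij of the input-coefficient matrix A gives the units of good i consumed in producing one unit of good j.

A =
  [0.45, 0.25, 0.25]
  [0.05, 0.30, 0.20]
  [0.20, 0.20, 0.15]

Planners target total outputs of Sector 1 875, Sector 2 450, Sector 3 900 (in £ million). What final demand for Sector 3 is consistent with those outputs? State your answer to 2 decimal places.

d_3 = 500.00

I − A =
  [   0.55    -0.25    -0.25]
  [  -0.05     0.70    -0.20]
  [  -0.20    -0.20     0.85]
d = (I − A) x:
  d_1 = (+0.55)·875 + (-0.25)·450 + (-0.25)·900 = 143.75
  d_2 = (-0.05)·875 + (+0.70)·450 + (-0.20)·900 = 91.25
  d_3 = (-0.20)·875 + (-0.20)·450 + (+0.85)·900 = 500.00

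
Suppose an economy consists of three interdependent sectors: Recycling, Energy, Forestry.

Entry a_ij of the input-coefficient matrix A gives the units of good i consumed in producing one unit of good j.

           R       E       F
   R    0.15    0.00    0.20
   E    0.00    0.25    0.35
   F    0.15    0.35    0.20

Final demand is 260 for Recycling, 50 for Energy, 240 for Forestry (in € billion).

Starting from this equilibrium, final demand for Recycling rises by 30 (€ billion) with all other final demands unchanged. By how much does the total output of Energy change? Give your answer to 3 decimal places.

Δx_E = 4.108

I − A =
  [   0.85     0.00    -0.20]
  [   0.00     0.75    -0.35]
  [  -0.15    -0.35     0.80]
Cofactors of I−A, C_ij = (−1)^(i+j)·(minor ij) (rows/columns in the sector order above):
  C_11 = (0.75)(0.80) − (-0.35)(-0.35) = 0.4775
  C_12 = −[(0.00)(0.80) − (-0.35)(-0.15)] = 0.0525
  C_13 = (0.00)(-0.35) − (0.75)(-0.15) = 0.1125
  C_21 = −[(0.00)(0.80) − (-0.20)(-0.35)] = 0.0700
  C_22 = (0.85)(0.80) − (-0.20)(-0.15) = 0.6500
  C_23 = −[(0.85)(-0.35) − (0.00)(-0.15)] = 0.2975
  C_31 = (0.00)(-0.35) − (-0.20)(0.75) = 0.1500
  C_32 = −[(0.85)(-0.35) − (-0.20)(0.00)] = 0.2975
  C_33 = (0.85)(0.75) − (0.00)(0.00) = 0.6375
det(I−A) = Σ_j (I−A)_1j·C_1j = (0.85)(0.4775) + (0.00)(0.0525) + (-0.20)(0.1125) = 0.383375
adj(I−A) = Cᵀ =
  [ 0.4775   0.0700   0.1500]
  [ 0.0525   0.6500   0.2975]
  [ 0.1125   0.2975   0.6375]
(I − A)⁻¹ = adj(I−A) / det(I−A) ≈
  [   1.2455     0.1826     0.3913]
  [   0.1369     1.6955     0.7760]
  [   0.2934     0.7760     1.6629]
Δx = (I − A)⁻¹ Δd with Δd having +30 in the Recycling component and 0 elsewhere.
So Δx_E = L_ER · (+30), where L_ER = adj(I−A)_ER / det(I−A) = 0.0525 / 0.383375.
Δx_E = 0.0525 × (+30) / 0.383375 = 1.575 / 0.383375 ≈ 4.108.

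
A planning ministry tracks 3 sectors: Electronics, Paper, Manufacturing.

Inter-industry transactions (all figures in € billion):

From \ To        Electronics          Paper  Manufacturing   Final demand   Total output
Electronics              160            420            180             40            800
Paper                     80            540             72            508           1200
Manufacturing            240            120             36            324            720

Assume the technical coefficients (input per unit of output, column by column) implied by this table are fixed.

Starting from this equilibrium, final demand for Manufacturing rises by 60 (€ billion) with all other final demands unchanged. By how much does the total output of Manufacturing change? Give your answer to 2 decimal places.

Technical coefficients a_ij = z_ij / X_j:
  a_11 = 160/800 = 0.20, a_21 = 80/800 = 0.10, a_31 = 240/800 = 0.30
  a_12 = 420/1200 = 0.35, a_22 = 540/1200 = 0.45, a_32 = 120/1200 = 0.10
  a_13 = 180/720 = 0.25, a_23 = 72/720 = 0.10, a_33 = 36/720 = 0.05
I − A =
  [   0.80    -0.35    -0.25]
  [  -0.10     0.55    -0.10]
  [  -0.30    -0.10     0.95]
Cofactors of I−A, C_ij = (−1)^(i+j)·(minor ij) (rows/columns in the sector order above):
  C_11 = (0.55)(0.95) − (-0.10)(-0.10) = 0.5125
  C_12 = −[(-0.10)(0.95) − (-0.10)(-0.30)] = 0.1250
  C_13 = (-0.10)(-0.10) − (0.55)(-0.30) = 0.1750
  C_21 = −[(-0.35)(0.95) − (-0.25)(-0.10)] = 0.3575
  C_22 = (0.80)(0.95) − (-0.25)(-0.30) = 0.6850
  C_23 = −[(0.80)(-0.10) − (-0.35)(-0.30)] = 0.1850
  C_31 = (-0.35)(-0.10) − (-0.25)(0.55) = 0.1725
  C_32 = −[(0.80)(-0.10) − (-0.25)(-0.10)] = 0.1050
  C_33 = (0.80)(0.55) − (-0.35)(-0.10) = 0.4050
det(I−A) = Σ_j (I−A)_1j·C_1j = (0.80)(0.5125) + (-0.35)(0.1250) + (-0.25)(0.1750) = 0.3225
adj(I−A) = Cᵀ =
  [ 0.5125   0.3575   0.1725]
  [ 0.1250   0.6850   0.1050]
  [ 0.1750   0.1850   0.4050]
(I − A)⁻¹ = adj(I−A) / det(I−A) ≈
  [   1.5891     1.1085     0.5349]
  [   0.3876     2.1240     0.3256]
  [   0.5426     0.5736     1.2558]
Δx = (I − A)⁻¹ Δd with Δd having +60 in the Manufacturing component and 0 elsewhere.
So Δx_3 = L_33 · (+60), where L_33 = adj(I−A)_33 / det(I−A) = 0.4050 / 0.3225.
Δx_3 = 0.4050 × (+60) / 0.3225 = 24.30 / 0.3225 ≈ 75.35.

Δx_3 = 75.35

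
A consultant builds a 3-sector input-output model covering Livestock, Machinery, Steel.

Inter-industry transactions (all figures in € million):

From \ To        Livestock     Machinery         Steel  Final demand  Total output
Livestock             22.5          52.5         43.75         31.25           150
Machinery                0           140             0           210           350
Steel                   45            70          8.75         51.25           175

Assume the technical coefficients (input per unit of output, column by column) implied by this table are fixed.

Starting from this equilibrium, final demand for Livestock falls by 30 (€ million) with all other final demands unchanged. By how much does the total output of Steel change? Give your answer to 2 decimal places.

Δx_3 = -12.29

Technical coefficients a_ij = z_ij / X_j:
  a_11 = 22.5/150 = 0.15, a_21 = 0/150 = 0.00, a_31 = 45/150 = 0.30
  a_12 = 52.5/350 = 0.15, a_22 = 140/350 = 0.40, a_32 = 70/350 = 0.20
  a_13 = 43.75/175 = 0.25, a_23 = 0/175 = 0.00, a_33 = 8.75/175 = 0.05
I − A =
  [   0.85    -0.15    -0.25]
  [   0.00     0.60     0.00]
  [  -0.30    -0.20     0.95]
Cofactors of I−A, C_ij = (−1)^(i+j)·(minor ij) (rows/columns in the sector order above):
  C_11 = (0.60)(0.95) − (0.00)(-0.20) = 0.5700
  C_12 = −[(0.00)(0.95) − (0.00)(-0.30)] = 0.0000
  C_13 = (0.00)(-0.20) − (0.60)(-0.30) = 0.1800
  C_21 = −[(-0.15)(0.95) − (-0.25)(-0.20)] = 0.1925
  C_22 = (0.85)(0.95) − (-0.25)(-0.30) = 0.7325
  C_23 = −[(0.85)(-0.20) − (-0.15)(-0.30)] = 0.2150
  C_31 = (-0.15)(0.00) − (-0.25)(0.60) = 0.1500
  C_32 = −[(0.85)(0.00) − (-0.25)(0.00)] = 0.0000
  C_33 = (0.85)(0.60) − (-0.15)(0.00) = 0.5100
det(I−A) = Σ_j (I−A)_1j·C_1j = (0.85)(0.5700) + (-0.15)(0.0000) + (-0.25)(0.1800) = 0.4395
adj(I−A) = Cᵀ =
  [ 0.5700   0.1925   0.1500]
  [ 0.0000   0.7325   0.0000]
  [ 0.1800   0.2150   0.5100]
(I − A)⁻¹ = adj(I−A) / det(I−A) ≈
  [   1.2969     0.4380     0.3413]
  [   0.0000     1.6667     0.0000]
  [   0.4096     0.4892     1.1604]
Δx = (I − A)⁻¹ Δd with Δd having -30 in the Livestock component and 0 elsewhere.
So Δx_3 = L_31 · (-30), where L_31 = adj(I−A)_31 / det(I−A) = 0.1800 / 0.4395.
Δx_3 = 0.1800 × (-30) / 0.4395 = -5.40 / 0.4395 ≈ -12.29.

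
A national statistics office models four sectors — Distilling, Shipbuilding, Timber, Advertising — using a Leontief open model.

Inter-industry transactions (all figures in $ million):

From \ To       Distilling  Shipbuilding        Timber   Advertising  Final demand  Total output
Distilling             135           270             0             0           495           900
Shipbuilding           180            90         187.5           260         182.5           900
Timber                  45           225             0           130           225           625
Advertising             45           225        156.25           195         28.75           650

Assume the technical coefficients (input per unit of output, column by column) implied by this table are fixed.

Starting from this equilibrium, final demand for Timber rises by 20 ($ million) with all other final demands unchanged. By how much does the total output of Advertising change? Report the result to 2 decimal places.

Technical coefficients a_ij = z_ij / X_j:
  a_11 = 135/900 = 0.15, a_21 = 180/900 = 0.20, a_31 = 45/900 = 0.05, a_41 = 45/900 = 0.05
  a_12 = 270/900 = 0.30, a_22 = 90/900 = 0.10, a_32 = 225/900 = 0.25, a_42 = 225/900 = 0.25
  a_13 = 0/625 = 0.00, a_23 = 187.5/625 = 0.30, a_33 = 0/625 = 0.00, a_43 = 156.25/625 = 0.25
  a_14 = 0/650 = 0.00, a_24 = 260/650 = 0.40, a_34 = 130/650 = 0.20, a_44 = 195/650 = 0.30
I − A =
  [   0.85    -0.30     0.00     0.00]
  [  -0.20     0.90    -0.30    -0.40]
  [  -0.05    -0.25     1.00    -0.20]
  [  -0.05    -0.25    -0.25     0.70]
Compute the cofactors C_ij = (−1)^(i+j)·(3×3 minor ij) of I−A; the adjugate is their transpose:
adj(I−A) = Cᵀ =
  [ 0.392500   0.195000   0.093000   0.138000]
  [ 0.168500   0.552500   0.263500   0.391000]
  [ 0.085500   0.204750   0.402500   0.232000]
  [ 0.118750   0.284375   0.244500   0.636750]
det(I−A) = Σ_j (I−A)_1j·C_1j = (0.85)(0.392500) + (-0.30)(0.168500) + (0.00)(0.085500) + (0.00)(0.118750) = 0.283075
(I − A)⁻¹ = adj(I−A) / det(I−A) ≈
  [   1.3866     0.6889     0.3285     0.4875]
  [   0.5952     1.9518     0.9308     1.3813]
  [   0.3020     0.7233     1.4219     0.8196]
  [   0.4195     1.0046     0.8637     2.2494]
Δx = (I − A)⁻¹ Δd with Δd having +20 in the Timber component and 0 elsewhere.
So Δx_4 = L_43 · (+20), where L_43 = adj(I−A)_43 / det(I−A) = 0.244500 / 0.283075.
Δx_4 = 0.244500 × (+20) / 0.283075 = 4.89 / 0.283075 ≈ 17.27.

Δx_4 = 17.27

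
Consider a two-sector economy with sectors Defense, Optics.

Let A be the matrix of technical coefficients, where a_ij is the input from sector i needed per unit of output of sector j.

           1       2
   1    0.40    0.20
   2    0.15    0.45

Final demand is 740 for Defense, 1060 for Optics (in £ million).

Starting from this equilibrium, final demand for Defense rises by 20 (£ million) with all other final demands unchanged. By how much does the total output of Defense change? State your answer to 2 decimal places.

I − A =
  [   0.60    -0.20]
  [  -0.15     0.55]
det(I−A) = (0.60)(0.55) − (-0.20)(-0.15) = 0.3000
adj(I−A) = [[0.55, 0.20], [0.15, 0.60]]
(I − A)⁻¹ = adj(I−A) / det(I−A) ≈
  [   1.8333     0.6667]
  [   0.5000     2.0000]
Δx = (I − A)⁻¹ Δd with Δd having +20 in the Defense component and 0 elsewhere.
So Δx_1 = L_11 · (+20), where L_11 = adj(I−A)_11 / det(I−A) = 0.55 / 0.3000.
Δx_1 = 0.55 × (+20) / 0.3000 = 11.00 / 0.3000 ≈ 36.67.

Δx_1 = 36.67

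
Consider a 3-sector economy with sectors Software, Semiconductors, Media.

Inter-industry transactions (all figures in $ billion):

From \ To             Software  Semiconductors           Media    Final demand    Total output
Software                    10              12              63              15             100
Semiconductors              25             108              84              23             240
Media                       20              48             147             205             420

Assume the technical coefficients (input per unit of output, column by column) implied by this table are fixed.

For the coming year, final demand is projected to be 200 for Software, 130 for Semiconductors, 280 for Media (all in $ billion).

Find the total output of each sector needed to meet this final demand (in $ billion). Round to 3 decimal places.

x_1 = 387.581, x_2 = 689.717, x_3 = 762.245

Technical coefficients a_ij = z_ij / X_j:
  a_11 = 10/100 = 0.10, a_21 = 25/100 = 0.25, a_31 = 20/100 = 0.20
  a_12 = 12/240 = 0.05, a_22 = 108/240 = 0.45, a_32 = 48/240 = 0.20
  a_13 = 63/420 = 0.15, a_23 = 84/420 = 0.20, a_33 = 147/420 = 0.35
I − A =
  [   0.90    -0.05    -0.15]
  [  -0.25     0.55    -0.20]
  [  -0.20    -0.20     0.65]
Cofactors of I−A, C_ij = (−1)^(i+j)·(minor ij) (rows/columns in the sector order above):
  C_11 = (0.55)(0.65) − (-0.20)(-0.20) = 0.3175
  C_12 = −[(-0.25)(0.65) − (-0.20)(-0.20)] = 0.2025
  C_13 = (-0.25)(-0.20) − (0.55)(-0.20) = 0.1600
  C_21 = −[(-0.05)(0.65) − (-0.15)(-0.20)] = 0.0625
  C_22 = (0.90)(0.65) − (-0.15)(-0.20) = 0.5550
  C_23 = −[(0.90)(-0.20) − (-0.05)(-0.20)] = 0.1900
  C_31 = (-0.05)(-0.20) − (-0.15)(0.55) = 0.0925
  C_32 = −[(0.90)(-0.20) − (-0.15)(-0.25)] = 0.2175
  C_33 = (0.90)(0.55) − (-0.05)(-0.25) = 0.4825
det(I−A) = Σ_j (I−A)_1j·C_1j = (0.90)(0.3175) + (-0.05)(0.2025) + (-0.15)(0.1600) = 0.251625
adj(I−A) = Cᵀ =
  [ 0.3175   0.0625   0.0925]
  [ 0.2025   0.5550   0.2175]
  [ 0.1600   0.1900   0.4825]
(I − A)⁻¹ = adj(I−A) / det(I−A) ≈
  [   1.2618     0.2484     0.3676]
  [   0.8048     2.2057     0.8644]
  [   0.6359     0.7551     1.9175]
x = (I − A)⁻¹ d = adj(I−A)·d / det(I−A), with det(I−A) = 0.251625:
  x_1 = (0.3175·200 + 0.0625·130 + 0.0925·280) / 0.251625 = 97.525 / 0.251625 ≈ 387.581
  x_2 = (0.2025·200 + 0.5550·130 + 0.2175·280) / 0.251625 = 173.55 / 0.251625 ≈ 689.717
  x_3 = (0.1600·200 + 0.1900·130 + 0.4825·280) / 0.251625 = 191.80 / 0.251625 ≈ 762.245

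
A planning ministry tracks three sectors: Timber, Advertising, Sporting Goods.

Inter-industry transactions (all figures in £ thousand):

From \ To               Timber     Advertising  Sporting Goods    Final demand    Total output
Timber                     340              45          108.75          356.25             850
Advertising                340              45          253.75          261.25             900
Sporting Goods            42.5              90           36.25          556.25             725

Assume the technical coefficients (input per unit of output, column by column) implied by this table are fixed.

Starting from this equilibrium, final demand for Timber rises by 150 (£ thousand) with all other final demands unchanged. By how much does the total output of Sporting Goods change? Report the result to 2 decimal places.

Δx_3 = 26.92

Technical coefficients a_ij = z_ij / X_j:
  a_11 = 340/850 = 0.40, a_21 = 340/850 = 0.40, a_31 = 42.5/850 = 0.05
  a_12 = 45/900 = 0.05, a_22 = 45/900 = 0.05, a_32 = 90/900 = 0.10
  a_13 = 108.75/725 = 0.15, a_23 = 253.75/725 = 0.35, a_33 = 36.25/725 = 0.05
I − A =
  [   0.60    -0.05    -0.15]
  [  -0.40     0.95    -0.35]
  [  -0.05    -0.10     0.95]
Cofactors of I−A, C_ij = (−1)^(i+j)·(minor ij) (rows/columns in the sector order above):
  C_11 = (0.95)(0.95) − (-0.35)(-0.10) = 0.8675
  C_12 = −[(-0.40)(0.95) − (-0.35)(-0.05)] = 0.3975
  C_13 = (-0.40)(-0.10) − (0.95)(-0.05) = 0.0875
  C_21 = −[(-0.05)(0.95) − (-0.15)(-0.10)] = 0.0625
  C_22 = (0.60)(0.95) − (-0.15)(-0.05) = 0.5625
  C_23 = −[(0.60)(-0.10) − (-0.05)(-0.05)] = 0.0625
  C_31 = (-0.05)(-0.35) − (-0.15)(0.95) = 0.1600
  C_32 = −[(0.60)(-0.35) − (-0.15)(-0.40)] = 0.2700
  C_33 = (0.60)(0.95) − (-0.05)(-0.40) = 0.5500
det(I−A) = Σ_j (I−A)_1j·C_1j = (0.60)(0.8675) + (-0.05)(0.3975) + (-0.15)(0.0875) = 0.4875
adj(I−A) = Cᵀ =
  [ 0.8675   0.0625   0.1600]
  [ 0.3975   0.5625   0.2700]
  [ 0.0875   0.0625   0.5500]
(I − A)⁻¹ = adj(I−A) / det(I−A) ≈
  [   1.7795     0.1282     0.3282]
  [   0.8154     1.1538     0.5538]
  [   0.1795     0.1282     1.1282]
Δx = (I − A)⁻¹ Δd with Δd having +150 in the Timber component and 0 elsewhere.
So Δx_3 = L_31 · (+150), where L_31 = adj(I−A)_31 / det(I−A) = 0.0875 / 0.4875.
Δx_3 = 0.0875 × (+150) / 0.4875 = 13.125 / 0.4875 ≈ 26.92.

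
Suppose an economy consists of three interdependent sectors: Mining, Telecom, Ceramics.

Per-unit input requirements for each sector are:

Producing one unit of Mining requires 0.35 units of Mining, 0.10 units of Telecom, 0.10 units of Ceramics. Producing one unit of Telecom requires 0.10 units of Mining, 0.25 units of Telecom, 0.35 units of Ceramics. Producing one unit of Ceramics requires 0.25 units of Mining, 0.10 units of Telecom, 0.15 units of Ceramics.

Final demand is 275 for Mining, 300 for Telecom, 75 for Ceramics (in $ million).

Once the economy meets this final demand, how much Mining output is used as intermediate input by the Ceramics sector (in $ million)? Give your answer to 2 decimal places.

z_13 = 96.80

I − A =
  [   0.65    -0.10    -0.25]
  [  -0.10     0.75    -0.10]
  [  -0.10    -0.35     0.85]
Cofactors of I−A, C_ij = (−1)^(i+j)·(minor ij) (rows/columns in the sector order above):
  C_11 = (0.75)(0.85) − (-0.10)(-0.35) = 0.6025
  C_12 = −[(-0.10)(0.85) − (-0.10)(-0.10)] = 0.0950
  C_13 = (-0.10)(-0.35) − (0.75)(-0.10) = 0.1100
  C_21 = −[(-0.10)(0.85) − (-0.25)(-0.35)] = 0.1725
  C_22 = (0.65)(0.85) − (-0.25)(-0.10) = 0.5275
  C_23 = −[(0.65)(-0.35) − (-0.10)(-0.10)] = 0.2375
  C_31 = (-0.10)(-0.10) − (-0.25)(0.75) = 0.1975
  C_32 = −[(0.65)(-0.10) − (-0.25)(-0.10)] = 0.0900
  C_33 = (0.65)(0.75) − (-0.10)(-0.10) = 0.4775
det(I−A) = Σ_j (I−A)_1j·C_1j = (0.65)(0.6025) + (-0.10)(0.0950) + (-0.25)(0.1100) = 0.354625
adj(I−A) = Cᵀ =
  [ 0.6025   0.1725   0.1975]
  [ 0.0950   0.5275   0.0900]
  [ 0.1100   0.2375   0.4775]
(I − A)⁻¹ = adj(I−A) / det(I−A) ≈
  [   1.6990     0.4864     0.5569]
  [   0.2679     1.4875     0.2538]
  [   0.3102     0.6697     1.3465]
First solve x = (I − A)⁻¹ d = adj(I−A)·d / det(I−A); in particular x_3 = (0.1100·275 + 0.2375·300 + 0.4775·75) / 0.354625 = 137.3125 / 0.354625 ≈ 387.2048.
Intermediate flow from 1 to 3: z_13 = a_13 · x_3 = 0.25 × 137.3125 / 0.354625 = 34.328125 / 0.354625 ≈ 96.80.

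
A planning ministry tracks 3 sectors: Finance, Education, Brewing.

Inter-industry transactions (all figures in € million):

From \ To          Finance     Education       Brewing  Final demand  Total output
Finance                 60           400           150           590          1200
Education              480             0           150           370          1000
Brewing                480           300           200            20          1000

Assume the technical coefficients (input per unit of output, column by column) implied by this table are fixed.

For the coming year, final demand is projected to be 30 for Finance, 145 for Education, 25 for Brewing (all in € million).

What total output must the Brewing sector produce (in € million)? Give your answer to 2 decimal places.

x_B = 204.98

Technical coefficients a_ij = z_ij / X_j:
  a_FF = 60/1200 = 0.05, a_EF = 480/1200 = 0.40, a_BF = 480/1200 = 0.40
  a_FE = 400/1000 = 0.40, a_EE = 0/1000 = 0.00, a_BE = 300/1000 = 0.30
  a_FB = 150/1000 = 0.15, a_EB = 150/1000 = 0.15, a_BB = 200/1000 = 0.20
I − A =
  [   0.95    -0.40    -0.15]
  [  -0.40     1.00    -0.15]
  [  -0.40    -0.30     0.80]
Cofactors of I−A, C_ij = (−1)^(i+j)·(minor ij) (rows/columns in the sector order above):
  C_11 = (1.00)(0.80) − (-0.15)(-0.30) = 0.7550
  C_12 = −[(-0.40)(0.80) − (-0.15)(-0.40)] = 0.3800
  C_13 = (-0.40)(-0.30) − (1.00)(-0.40) = 0.5200
  C_21 = −[(-0.40)(0.80) − (-0.15)(-0.30)] = 0.3650
  C_22 = (0.95)(0.80) − (-0.15)(-0.40) = 0.7000
  C_23 = −[(0.95)(-0.30) − (-0.40)(-0.40)] = 0.4450
  C_31 = (-0.40)(-0.15) − (-0.15)(1.00) = 0.2100
  C_32 = −[(0.95)(-0.15) − (-0.15)(-0.40)] = 0.2025
  C_33 = (0.95)(1.00) − (-0.40)(-0.40) = 0.7900
det(I−A) = Σ_j (I−A)_1j·C_1j = (0.95)(0.7550) + (-0.40)(0.3800) + (-0.15)(0.5200) = 0.48725
adj(I−A) = Cᵀ =
  [ 0.7550   0.3650   0.2100]
  [ 0.3800   0.7000   0.2025]
  [ 0.5200   0.4450   0.7900]
(I − A)⁻¹ = adj(I−A) / det(I−A) ≈
  [   1.5495     0.7491     0.4310]
  [   0.7799     1.4366     0.4156]
  [   1.0672     0.9133     1.6213]
x = (I − A)⁻¹ d = adj(I−A)·d / det(I−A), with det(I−A) = 0.48725:
  x_F = (0.7550·30 + 0.3650·145 + 0.2100·25) / 0.48725 = 80.825 / 0.48725 ≈ 165.88
  x_E = (0.3800·30 + 0.7000·145 + 0.2025·25) / 0.48725 = 117.9625 / 0.48725 ≈ 242.10
  x_B = (0.5200·30 + 0.4450·145 + 0.7900·25) / 0.48725 = 99.875 / 0.48725 ≈ 204.98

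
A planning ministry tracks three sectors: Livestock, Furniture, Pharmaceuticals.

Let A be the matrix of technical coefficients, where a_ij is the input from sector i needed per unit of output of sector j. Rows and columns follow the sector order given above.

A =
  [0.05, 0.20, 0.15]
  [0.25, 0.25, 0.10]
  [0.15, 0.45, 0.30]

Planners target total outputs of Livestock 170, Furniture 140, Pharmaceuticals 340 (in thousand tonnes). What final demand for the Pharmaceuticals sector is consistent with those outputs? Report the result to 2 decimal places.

I − A =
  [   0.95    -0.20    -0.15]
  [  -0.25     0.75    -0.10]
  [  -0.15    -0.45     0.70]
d = (I − A) x:
  d_L = (+0.95)·170 + (-0.20)·140 + (-0.15)·340 = 82.50
  d_F = (-0.25)·170 + (+0.75)·140 + (-0.10)·340 = 28.50
  d_P = (-0.15)·170 + (-0.45)·140 + (+0.70)·340 = 149.50

d_P = 149.50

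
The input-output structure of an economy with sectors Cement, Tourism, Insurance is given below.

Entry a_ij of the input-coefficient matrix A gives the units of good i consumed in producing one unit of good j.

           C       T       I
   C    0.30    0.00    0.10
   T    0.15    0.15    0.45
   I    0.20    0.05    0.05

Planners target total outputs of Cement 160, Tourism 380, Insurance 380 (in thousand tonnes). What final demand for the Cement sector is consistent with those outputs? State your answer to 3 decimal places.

d_C = 74.000

I − A =
  [   0.70     0.00    -0.10]
  [  -0.15     0.85    -0.45]
  [  -0.20    -0.05     0.95]
d = (I − A) x:
  d_C = (+0.70)·160 + (+0.00)·380 + (-0.10)·380 = 74.000
  d_T = (-0.15)·160 + (+0.85)·380 + (-0.45)·380 = 128.000
  d_I = (-0.20)·160 + (-0.05)·380 + (+0.95)·380 = 310.000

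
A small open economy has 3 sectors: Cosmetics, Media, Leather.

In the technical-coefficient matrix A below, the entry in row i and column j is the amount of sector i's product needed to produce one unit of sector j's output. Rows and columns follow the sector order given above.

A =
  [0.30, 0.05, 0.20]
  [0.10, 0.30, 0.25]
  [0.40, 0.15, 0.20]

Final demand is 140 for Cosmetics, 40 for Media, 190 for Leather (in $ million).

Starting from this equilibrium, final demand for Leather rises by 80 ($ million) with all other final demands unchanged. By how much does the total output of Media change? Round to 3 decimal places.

Δx_M = 52.393

I − A =
  [   0.70    -0.05    -0.20]
  [  -0.10     0.70    -0.25]
  [  -0.40    -0.15     0.80]
Cofactors of I−A, C_ij = (−1)^(i+j)·(minor ij) (rows/columns in the sector order above):
  C_11 = (0.70)(0.80) − (-0.25)(-0.15) = 0.5225
  C_12 = −[(-0.10)(0.80) − (-0.25)(-0.40)] = 0.1800
  C_13 = (-0.10)(-0.15) − (0.70)(-0.40) = 0.2950
  C_21 = −[(-0.05)(0.80) − (-0.20)(-0.15)] = 0.0700
  C_22 = (0.70)(0.80) − (-0.20)(-0.40) = 0.4800
  C_23 = −[(0.70)(-0.15) − (-0.05)(-0.40)] = 0.1250
  C_31 = (-0.05)(-0.25) − (-0.20)(0.70) = 0.1525
  C_32 = −[(0.70)(-0.25) − (-0.20)(-0.10)] = 0.1950
  C_33 = (0.70)(0.70) − (-0.05)(-0.10) = 0.4850
det(I−A) = Σ_j (I−A)_1j·C_1j = (0.70)(0.5225) + (-0.05)(0.1800) + (-0.20)(0.2950) = 0.29775
adj(I−A) = Cᵀ =
  [ 0.5225   0.0700   0.1525]
  [ 0.1800   0.4800   0.1950]
  [ 0.2950   0.1250   0.4850]
(I − A)⁻¹ = adj(I−A) / det(I−A) ≈
  [   1.7548     0.2351     0.5122]
  [   0.6045     1.6121     0.6549]
  [   0.9908     0.4198     1.6289]
Δx = (I − A)⁻¹ Δd with Δd having +80 in the Leather component and 0 elsewhere.
So Δx_M = L_ML · (+80), where L_ML = adj(I−A)_ML / det(I−A) = 0.1950 / 0.29775.
Δx_M = 0.1950 × (+80) / 0.29775 = 15.60 / 0.29775 ≈ 52.393.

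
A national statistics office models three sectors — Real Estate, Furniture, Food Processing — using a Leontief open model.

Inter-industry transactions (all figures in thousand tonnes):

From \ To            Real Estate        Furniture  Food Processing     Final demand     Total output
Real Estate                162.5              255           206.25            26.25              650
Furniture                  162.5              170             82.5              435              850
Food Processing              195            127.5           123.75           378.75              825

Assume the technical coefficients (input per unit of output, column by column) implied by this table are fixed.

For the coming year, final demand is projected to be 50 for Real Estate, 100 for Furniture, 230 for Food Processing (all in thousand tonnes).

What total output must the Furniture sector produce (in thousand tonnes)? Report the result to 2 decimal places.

x_2 = 280.41

Technical coefficients a_ij = z_ij / X_j:
  a_11 = 162.5/650 = 0.25, a_21 = 162.5/650 = 0.25, a_31 = 195/650 = 0.30
  a_12 = 255/850 = 0.30, a_22 = 170/850 = 0.20, a_32 = 127.5/850 = 0.15
  a_13 = 206.25/825 = 0.25, a_23 = 82.5/825 = 0.10, a_33 = 123.75/825 = 0.15
I − A =
  [   0.75    -0.30    -0.25]
  [  -0.25     0.80    -0.10]
  [  -0.30    -0.15     0.85]
Cofactors of I−A, C_ij = (−1)^(i+j)·(minor ij) (rows/columns in the sector order above):
  C_11 = (0.80)(0.85) − (-0.10)(-0.15) = 0.6650
  C_12 = −[(-0.25)(0.85) − (-0.10)(-0.30)] = 0.2425
  C_13 = (-0.25)(-0.15) − (0.80)(-0.30) = 0.2775
  C_21 = −[(-0.30)(0.85) − (-0.25)(-0.15)] = 0.2925
  C_22 = (0.75)(0.85) − (-0.25)(-0.30) = 0.5625
  C_23 = −[(0.75)(-0.15) − (-0.30)(-0.30)] = 0.2025
  C_31 = (-0.30)(-0.10) − (-0.25)(0.80) = 0.2300
  C_32 = −[(0.75)(-0.10) − (-0.25)(-0.25)] = 0.1375
  C_33 = (0.75)(0.80) − (-0.30)(-0.25) = 0.5250
det(I−A) = Σ_j (I−A)_1j·C_1j = (0.75)(0.6650) + (-0.30)(0.2425) + (-0.25)(0.2775) = 0.356625
adj(I−A) = Cᵀ =
  [ 0.6650   0.2925   0.2300]
  [ 0.2425   0.5625   0.1375]
  [ 0.2775   0.2025   0.5250]
(I − A)⁻¹ = adj(I−A) / det(I−A) ≈
  [   1.8647     0.8202     0.6449]
  [   0.6800     1.5773     0.3856]
  [   0.7781     0.5678     1.4721]
x = (I − A)⁻¹ d = adj(I−A)·d / det(I−A), with det(I−A) = 0.356625:
  x_1 = (0.6650·50 + 0.2925·100 + 0.2300·230) / 0.356625 = 115.40 / 0.356625 ≈ 323.59
  x_2 = (0.2425·50 + 0.5625·100 + 0.1375·230) / 0.356625 = 100.00 / 0.356625 ≈ 280.41
  x_3 = (0.2775·50 + 0.2025·100 + 0.5250·230) / 0.356625 = 154.875 / 0.356625 ≈ 434.28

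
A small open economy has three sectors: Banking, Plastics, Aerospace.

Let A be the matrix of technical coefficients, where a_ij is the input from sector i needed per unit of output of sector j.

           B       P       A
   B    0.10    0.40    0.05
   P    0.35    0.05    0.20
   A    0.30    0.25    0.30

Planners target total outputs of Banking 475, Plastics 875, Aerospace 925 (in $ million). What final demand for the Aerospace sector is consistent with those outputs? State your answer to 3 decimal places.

I − A =
  [   0.90    -0.40    -0.05]
  [  -0.35     0.95    -0.20]
  [  -0.30    -0.25     0.70]
d = (I − A) x:
  d_B = (+0.90)·475 + (-0.40)·875 + (-0.05)·925 = 31.250
  d_P = (-0.35)·475 + (+0.95)·875 + (-0.20)·925 = 480.000
  d_A = (-0.30)·475 + (-0.25)·875 + (+0.70)·925 = 286.250

d_A = 286.250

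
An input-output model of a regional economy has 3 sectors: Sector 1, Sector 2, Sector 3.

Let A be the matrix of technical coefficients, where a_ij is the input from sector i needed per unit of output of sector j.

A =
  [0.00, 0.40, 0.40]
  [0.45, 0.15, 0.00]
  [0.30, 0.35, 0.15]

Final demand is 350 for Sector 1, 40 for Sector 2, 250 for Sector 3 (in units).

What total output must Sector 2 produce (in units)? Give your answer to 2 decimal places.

I − A =
  [   1.00    -0.40    -0.40]
  [  -0.45     0.85     0.00]
  [  -0.30    -0.35     0.85]
Cofactors of I−A, C_ij = (−1)^(i+j)·(minor ij) (rows/columns in the sector order above):
  C_11 = (0.85)(0.85) − (0.00)(-0.35) = 0.7225
  C_12 = −[(-0.45)(0.85) − (0.00)(-0.30)] = 0.3825
  C_13 = (-0.45)(-0.35) − (0.85)(-0.30) = 0.4125
  C_21 = −[(-0.40)(0.85) − (-0.40)(-0.35)] = 0.4800
  C_22 = (1.00)(0.85) − (-0.40)(-0.30) = 0.7300
  C_23 = −[(1.00)(-0.35) − (-0.40)(-0.30)] = 0.4700
  C_31 = (-0.40)(0.00) − (-0.40)(0.85) = 0.3400
  C_32 = −[(1.00)(0.00) − (-0.40)(-0.45)] = 0.1800
  C_33 = (1.00)(0.85) − (-0.40)(-0.45) = 0.6700
det(I−A) = Σ_j (I−A)_1j·C_1j = (1.00)(0.7225) + (-0.40)(0.3825) + (-0.40)(0.4125) = 0.4045
adj(I−A) = Cᵀ =
  [ 0.7225   0.4800   0.3400]
  [ 0.3825   0.7300   0.1800]
  [ 0.4125   0.4700   0.6700]
(I − A)⁻¹ = adj(I−A) / det(I−A) ≈
  [   1.7862     1.1867     0.8405]
  [   0.9456     1.8047     0.4450]
  [   1.0198     1.1619     1.6564]
x = (I − A)⁻¹ d = adj(I−A)·d / det(I−A), with det(I−A) = 0.4045:
  x_1 = (0.7225·350 + 0.4800·40 + 0.3400·250) / 0.4045 = 357.075 / 0.4045 ≈ 882.76
  x_2 = (0.3825·350 + 0.7300·40 + 0.1800·250) / 0.4045 = 208.075 / 0.4045 ≈ 514.40
  x_3 = (0.4125·350 + 0.4700·40 + 0.6700·250) / 0.4045 = 330.675 / 0.4045 ≈ 817.49

x_2 = 514.40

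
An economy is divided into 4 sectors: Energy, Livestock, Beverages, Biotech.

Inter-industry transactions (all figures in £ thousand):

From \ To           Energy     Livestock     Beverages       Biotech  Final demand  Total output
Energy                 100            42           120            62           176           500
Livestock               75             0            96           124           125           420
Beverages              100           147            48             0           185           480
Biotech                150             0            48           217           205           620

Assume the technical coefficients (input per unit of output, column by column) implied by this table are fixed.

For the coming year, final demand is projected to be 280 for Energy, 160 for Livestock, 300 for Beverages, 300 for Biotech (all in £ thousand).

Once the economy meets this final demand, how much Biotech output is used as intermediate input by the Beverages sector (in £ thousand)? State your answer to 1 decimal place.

z_43 = 74.4

Technical coefficients a_ij = z_ij / X_j:
  a_11 = 100/500 = 0.20, a_21 = 75/500 = 0.15, a_31 = 100/500 = 0.20, a_41 = 150/500 = 0.30
  a_12 = 42/420 = 0.10, a_22 = 0/420 = 0.00, a_32 = 147/420 = 0.35, a_42 = 0/420 = 0.00
  a_13 = 120/480 = 0.25, a_23 = 96/480 = 0.20, a_33 = 48/480 = 0.10, a_43 = 48/480 = 0.10
  a_14 = 62/620 = 0.10, a_24 = 124/620 = 0.20, a_34 = 0/620 = 0.00, a_44 = 217/620 = 0.35
I − A =
  [   0.80    -0.10    -0.25    -0.10]
  [  -0.15     1.00    -0.20    -0.20]
  [  -0.20    -0.35     0.90     0.00]
  [  -0.30     0.00    -0.10     0.65]
Compute the cofactors C_ij = (−1)^(i+j)·(3×3 minor ij) of I−A; the adjugate is their transpose:
adj(I−A) = Cᵀ =
  [ 0.532500   0.118875   0.187500   0.118500]
  [ 0.171750   0.406500   0.154875   0.151500]
  [ 0.185125   0.184500   0.474250   0.085250]
  [ 0.274250   0.083250   0.159500   0.583375]
det(I−A) = Σ_j (I−A)_1j·C_1j = (0.80)(0.532500) + (-0.10)(0.171750) + (-0.25)(0.185125) + (-0.10)(0.274250) = 0.33511875
(I − A)⁻¹ = adj(I−A) / det(I−A) ≈
  [   1.5890     0.3547     0.5595     0.3536]
  [   0.5125     1.2130     0.4621     0.4521]
  [   0.5524     0.5506     1.4152     0.2544]
  [   0.8184     0.2484     0.4760     1.7408]
First solve x = (I − A)⁻¹ d = adj(I−A)·d / det(I−A); in particular x_3 = (0.185125·280 + 0.184500·160 + 0.474250·300 + 0.085250·300) / 0.33511875 = 249.205 / 0.33511875 ≈ 743.632.
Intermediate flow from 4 to 3: z_43 = a_43 · x_3 = 0.10 × 249.205 / 0.33511875 = 24.9205 / 0.33511875 ≈ 74.4.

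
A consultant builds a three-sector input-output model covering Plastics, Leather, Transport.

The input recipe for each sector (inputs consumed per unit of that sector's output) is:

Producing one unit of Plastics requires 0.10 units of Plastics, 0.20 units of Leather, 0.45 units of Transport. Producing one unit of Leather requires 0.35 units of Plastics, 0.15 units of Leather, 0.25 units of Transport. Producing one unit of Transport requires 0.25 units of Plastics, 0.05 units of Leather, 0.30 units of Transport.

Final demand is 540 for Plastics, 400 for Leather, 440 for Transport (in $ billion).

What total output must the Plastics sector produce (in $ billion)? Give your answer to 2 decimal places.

x_1 = 1499.65

I − A =
  [   0.90    -0.35    -0.25]
  [  -0.20     0.85    -0.05]
  [  -0.45    -0.25     0.70]
Cofactors of I−A, C_ij = (−1)^(i+j)·(minor ij) (rows/columns in the sector order above):
  C_11 = (0.85)(0.70) − (-0.05)(-0.25) = 0.5825
  C_12 = −[(-0.20)(0.70) − (-0.05)(-0.45)] = 0.1625
  C_13 = (-0.20)(-0.25) − (0.85)(-0.45) = 0.4325
  C_21 = −[(-0.35)(0.70) − (-0.25)(-0.25)] = 0.3075
  C_22 = (0.90)(0.70) − (-0.25)(-0.45) = 0.5175
  C_23 = −[(0.90)(-0.25) − (-0.35)(-0.45)] = 0.3825
  C_31 = (-0.35)(-0.05) − (-0.25)(0.85) = 0.2300
  C_32 = −[(0.90)(-0.05) − (-0.25)(-0.20)] = 0.0950
  C_33 = (0.90)(0.85) − (-0.35)(-0.20) = 0.6950
det(I−A) = Σ_j (I−A)_1j·C_1j = (0.90)(0.5825) + (-0.35)(0.1625) + (-0.25)(0.4325) = 0.35925
adj(I−A) = Cᵀ =
  [ 0.5825   0.3075   0.2300]
  [ 0.1625   0.5175   0.0950]
  [ 0.4325   0.3825   0.6950]
(I − A)⁻¹ = adj(I−A) / det(I−A) ≈
  [   1.6214     0.8559     0.6402]
  [   0.4523     1.4405     0.2644]
  [   1.2039     1.0647     1.9346]
x = (I − A)⁻¹ d = adj(I−A)·d / det(I−A), with det(I−A) = 0.35925:
  x_1 = (0.5825·540 + 0.3075·400 + 0.2300·440) / 0.35925 = 538.75 / 0.35925 ≈ 1499.65
  x_2 = (0.1625·540 + 0.5175·400 + 0.0950·440) / 0.35925 = 336.55 / 0.35925 ≈ 936.81
  x_3 = (0.4325·540 + 0.3825·400 + 0.6950·440) / 0.35925 = 692.35 / 0.35925 ≈ 1927.21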